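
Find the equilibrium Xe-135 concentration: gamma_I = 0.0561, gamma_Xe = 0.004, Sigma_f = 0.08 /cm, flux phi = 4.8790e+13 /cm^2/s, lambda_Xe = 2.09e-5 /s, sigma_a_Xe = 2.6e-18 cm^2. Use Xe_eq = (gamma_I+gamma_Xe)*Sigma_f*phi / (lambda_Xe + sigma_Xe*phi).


Xe_eq = (gamma_I + gamma_Xe) * Sigma_f * phi / (lambda_Xe + sigma_Xe * phi)
Numerator = (0.0561 + 0.004) * 0.08 * 4.8790e+13 = 2.345823e+11
Denominator = 2.09e-5 + 2.6e-18 * 4.8790e+13 = 1.477540e-04
Xe_eq = 2.345823e+11 / 1.477540e-04 = 1.5877e+15 /cm^3

1.5877e+15


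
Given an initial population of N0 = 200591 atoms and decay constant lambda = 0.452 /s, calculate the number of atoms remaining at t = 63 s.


N = N0 * exp(-lambda * t)
N = 200591 * exp(-0.452 * 63)
N = 8.6167e-08

8.6167e-08


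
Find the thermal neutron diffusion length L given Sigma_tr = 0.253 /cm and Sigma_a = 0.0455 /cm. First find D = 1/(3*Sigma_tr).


D = 1 / (3 * Sigma_tr) = 1 / (3 * 0.253) = 1.317523 cm
L = sqrt(D / Sigma_a)
L = sqrt(1.317523 / 0.0455)
L = 5.3811 cm

5.3811


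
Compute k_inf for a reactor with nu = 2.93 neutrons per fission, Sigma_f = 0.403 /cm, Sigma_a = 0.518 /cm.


k_inf = nu * Sigma_f / Sigma_a
k_inf = 2.93 * 0.403 / 0.518
k_inf = 2.2795

2.2795


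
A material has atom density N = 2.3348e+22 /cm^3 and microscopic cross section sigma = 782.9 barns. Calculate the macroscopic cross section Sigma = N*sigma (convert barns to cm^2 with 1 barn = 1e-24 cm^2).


Sigma = N * sigma_barns * 1e-24
Sigma = 2.3348e+22 * 782.9 * 1e-24
Sigma = 18.279 /cm

18.279


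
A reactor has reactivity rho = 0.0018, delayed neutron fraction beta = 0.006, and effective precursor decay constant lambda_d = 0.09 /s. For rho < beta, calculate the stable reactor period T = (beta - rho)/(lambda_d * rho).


T = (beta - rho) / (lambda_d * rho)
T = (0.006 - 0.0018) / (0.09 * 0.0018)
T = 25.926 s

25.926


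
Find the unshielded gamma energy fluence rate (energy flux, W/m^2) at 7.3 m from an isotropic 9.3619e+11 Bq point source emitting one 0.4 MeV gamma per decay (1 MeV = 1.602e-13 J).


psi = A * E * 1.602e-13 / (4*pi*r^2)
psi = 9.3619e+11 * 0.4 * 1.602e-13 / (4*pi*7.3^2)
psi = 8.9584e-05 W/m^2

8.9584e-05


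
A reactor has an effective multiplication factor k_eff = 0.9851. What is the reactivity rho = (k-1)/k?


rho = (k_eff - 1) / k_eff
rho = (0.9851 - 1) / 0.9851
rho = -0.015125

-0.015125


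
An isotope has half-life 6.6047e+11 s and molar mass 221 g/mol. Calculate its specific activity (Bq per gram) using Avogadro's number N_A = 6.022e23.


lambda = ln(2) / t_half = ln(2) / 6.6047e+11 = 1.049476e-12 /s
SA = lambda * N_A / M
SA = 1.049476e-12 * 6.022e23 / 221
SA = 2.8597e+09 Bq/g

2.8597e+09


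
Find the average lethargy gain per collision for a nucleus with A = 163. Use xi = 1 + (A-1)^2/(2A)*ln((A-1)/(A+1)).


xi = 1 + (A-1)^2/(2A) * ln((A-1)/(A+1))
xi = 1 + (163-1)^2/(2*163) * ln((163-1)/(163 +1))
xi = 0.012220

0.012220


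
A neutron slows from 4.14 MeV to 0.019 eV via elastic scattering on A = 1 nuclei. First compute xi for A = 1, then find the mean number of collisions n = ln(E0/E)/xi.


xi = 1 + (A-1)^2/(2A)*ln((A-1)/(A+1)) = 1 (for A = 1)
n = ln(E0/E) / xi
n = ln(4.14e6 / 0.019) / 1
n = ln(2.178947e+08) / 1 = 19.200

19.200


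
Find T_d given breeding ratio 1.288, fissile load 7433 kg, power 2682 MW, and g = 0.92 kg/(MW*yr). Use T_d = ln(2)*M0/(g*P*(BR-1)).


Breeding gain G = BR - 1 = 1.288 - 1 = 0.288
Fissile production rate = g * P * G = 0.92 * 2682 * 0.288 = 710.62272 kg/yr
T_d = ln(2) * M0 / (g * P * G)
T_d = ln(2) * 7433 / 710.62272 = 7.2502 yr

7.2502


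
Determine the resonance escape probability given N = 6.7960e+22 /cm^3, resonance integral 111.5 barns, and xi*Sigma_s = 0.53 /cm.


p = exp(-N * I * 1e-24 / (xi*Sigma_s))
p = exp(-6.7960e+22 * 111.5 * 1e-24 / 0.53)
p = 6.1771e-07

6.1771e-07


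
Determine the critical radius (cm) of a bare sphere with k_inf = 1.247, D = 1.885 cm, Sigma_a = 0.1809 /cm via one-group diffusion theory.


L^2 = D / Sigma_a = 1.885 / 0.1809 = 10.42012 cm^2
B_m^2 = (k_inf - 1) / L^2 = (1.247 - 1) / 10.42012 = 0.02370414 /cm^2
For a bare sphere: B_g = pi/R, so R_c = pi / sqrt(B_m^2)
R_c = pi / sqrt(0.02370414) = 20.405 cm

20.405


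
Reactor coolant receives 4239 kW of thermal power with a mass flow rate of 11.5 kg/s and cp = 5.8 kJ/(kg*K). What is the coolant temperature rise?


dT = Q / (m_dot * cp)
dT = 4239 / (11.5 * 5.8)
dT = 63.553 C

63.553


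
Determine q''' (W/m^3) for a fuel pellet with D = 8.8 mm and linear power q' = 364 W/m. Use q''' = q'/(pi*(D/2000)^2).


r = D / 2 / 1000 = 8.8 / 2 / 1000 = 0.0044 m
q''' = q' / (pi * r^2)
q''' = 364 / (pi * 0.0044^2)
q''' = 5.9848e+06 W/m^3

5.9848e+06


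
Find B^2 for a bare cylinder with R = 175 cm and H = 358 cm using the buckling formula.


B^2 = (2.405/R)^2 + (pi/H)^2
B^2 = (2.405/175)^2 + (pi/358)^2
B^2 = 2.6587e-04 /cm^2

2.6587e-04


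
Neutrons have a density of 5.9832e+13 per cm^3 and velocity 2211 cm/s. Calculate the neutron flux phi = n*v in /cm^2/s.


phi = n * v
phi = 5.9832e+13 * 2211
phi = 1.3229e+17 /cm^2/s

1.3229e+17


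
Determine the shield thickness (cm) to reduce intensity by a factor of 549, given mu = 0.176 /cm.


x = ln(factor) / mu
x = ln(549) / 0.176
x = 35.841 cm

35.841


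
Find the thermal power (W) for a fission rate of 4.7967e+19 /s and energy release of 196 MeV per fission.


P = fission_rate * E_MeV * 1.602e-13
P = 4.7967e+19 * 196 * 1.602e-13
P = 1.5061e+09 W

1.5061e+09


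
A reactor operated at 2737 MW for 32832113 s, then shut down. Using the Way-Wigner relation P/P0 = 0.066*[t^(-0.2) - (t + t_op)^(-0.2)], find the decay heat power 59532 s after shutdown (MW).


P/P0 = 0.066 * [t^(-0.2) - (t + t_op)^(-0.2)]
P/P0 = 0.066 * [59532^(-0.2) - (59532 + 32832113)^(-0.2)]
P/P0 = 0.066 * [0.1109302 - 0.03137494] = 0.005250647
P = 2737 * 0.005250647 = 14.371 MW

14.371


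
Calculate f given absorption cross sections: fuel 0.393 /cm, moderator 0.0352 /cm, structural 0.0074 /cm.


f = Sigma_a_fuel / (Sigma_a_fuel + Sigma_a_mod + Sigma_a_other)
f = 0.393 / (0.393 + 0.0352 + 0.0074)
f = 0.90220

0.90220


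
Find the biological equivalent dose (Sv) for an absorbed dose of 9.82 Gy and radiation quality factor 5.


H = D * Q
H = 9.82 * 5
H = 49.100 Sv

49.100


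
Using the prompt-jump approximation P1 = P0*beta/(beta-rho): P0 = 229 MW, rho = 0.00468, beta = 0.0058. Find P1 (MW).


P1/P0 = beta / (beta - rho)
P1/P0 = 0.0058 / (0.0058 - 0.00468) = 5.178571
P1 = 229 * 5.178571 = 1185.9 MW

1185.9


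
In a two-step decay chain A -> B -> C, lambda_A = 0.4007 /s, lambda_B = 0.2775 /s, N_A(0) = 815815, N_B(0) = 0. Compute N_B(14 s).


N_B(t) = lambda_A * N_A0 / (lambda_B - lambda_A) * [exp(-lambda_A*t) - exp(-lambda_B*t)]
exp(-0.4007*14) = 0.003661802; exp(-0.2775*14) = 0.02054783
N_B = 0.4007 * 815815 / (0.2775 - 0.4007) * (0.003661802 - 0.02054783)
N_B = 44805

44805


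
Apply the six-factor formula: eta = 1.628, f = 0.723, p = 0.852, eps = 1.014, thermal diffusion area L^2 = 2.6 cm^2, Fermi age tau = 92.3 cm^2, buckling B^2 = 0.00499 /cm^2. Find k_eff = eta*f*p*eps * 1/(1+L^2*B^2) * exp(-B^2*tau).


k_inf = eta*f*p*eps = 1.628*0.723*0.852*1.014 = 1.016881
P_TNL = 1/(1 + L^2*B^2) = 1/(1 + 2.6*0.00499) = 0.9871922
P_FNL = exp(-B^2*tau) = exp(-0.00499*92.3) = 0.6309195
k_eff = k_inf * P_TNL * P_FNL = 1.016881 * 0.9871922 * 0.6309195
k_eff = 0.63335

0.63335


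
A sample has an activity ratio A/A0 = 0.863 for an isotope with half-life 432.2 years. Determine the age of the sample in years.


lambda = ln(2) / t_half = ln(2) / 432.2 = 0.001603765 /yr
t = -ln(A/A0) / lambda
t = -ln(0.863) / 0.001603765
t = 91.872 yr

91.872


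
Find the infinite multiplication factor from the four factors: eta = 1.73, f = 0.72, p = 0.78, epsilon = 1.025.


k_inf = eta * f * p * epsilon
k_inf = 1.73 * 0.72 * 0.78 * 1.025
k_inf = 0.99586

0.99586


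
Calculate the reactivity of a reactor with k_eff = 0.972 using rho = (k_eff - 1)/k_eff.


rho = (k_eff - 1) / k_eff
rho = (0.972 - 1) / 0.972
rho = -0.028807

-0.028807


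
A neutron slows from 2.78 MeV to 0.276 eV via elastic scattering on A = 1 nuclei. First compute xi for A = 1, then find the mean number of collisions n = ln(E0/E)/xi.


xi = 1 + (A-1)^2/(2A)*ln((A-1)/(A+1)) = 1 (for A = 1)
n = ln(E0/E) / xi
n = ln(2.78e6 / 0.276) / 1
n = ln(1.007246e+07) / 1 = 16.125

16.125


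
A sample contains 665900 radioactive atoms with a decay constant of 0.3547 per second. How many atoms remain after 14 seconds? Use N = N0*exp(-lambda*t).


N = N0 * exp(-lambda * t)
N = 665900 * exp(-0.3547 * 14)
N = 4642.9

4642.9


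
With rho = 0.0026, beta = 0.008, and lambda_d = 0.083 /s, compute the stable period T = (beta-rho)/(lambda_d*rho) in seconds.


T = (beta - rho) / (lambda_d * rho)
T = (0.008 - 0.0026) / (0.083 * 0.0026)
T = 25.023 s

25.023


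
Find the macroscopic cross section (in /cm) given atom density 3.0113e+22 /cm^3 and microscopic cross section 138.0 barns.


Sigma = N * sigma_barns * 1e-24
Sigma = 3.0113e+22 * 138.0 * 1e-24
Sigma = 4.1556 /cm

4.1556


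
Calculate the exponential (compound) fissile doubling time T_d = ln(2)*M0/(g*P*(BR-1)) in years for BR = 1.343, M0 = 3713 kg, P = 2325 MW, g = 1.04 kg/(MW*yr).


Breeding gain G = BR - 1 = 1.343 - 1 = 0.343
Fissile production rate = g * P * G = 1.04 * 2325 * 0.343 = 829.374 kg/yr
T_d = ln(2) * M0 / (g * P * G)
T_d = ln(2) * 3713 / 829.374 = 3.1031 yr

3.1031


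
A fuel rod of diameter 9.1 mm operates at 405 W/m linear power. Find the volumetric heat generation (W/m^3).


r = D / 2 / 1000 = 9.1 / 2 / 1000 = 0.00455 m
q''' = q' / (pi * r^2)
q''' = 405 / (pi * 0.00455^2)
q''' = 6.2271e+06 W/m^3

6.2271e+06


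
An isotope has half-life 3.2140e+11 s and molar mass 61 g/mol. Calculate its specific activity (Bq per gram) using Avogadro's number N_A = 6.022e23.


lambda = ln(2) / t_half = ln(2) / 3.2140e+11 = 2.156650e-12 /s
SA = lambda * N_A / M
SA = 2.156650e-12 * 6.022e23 / 61
SA = 2.1291e+10 Bq/g

2.1291e+10


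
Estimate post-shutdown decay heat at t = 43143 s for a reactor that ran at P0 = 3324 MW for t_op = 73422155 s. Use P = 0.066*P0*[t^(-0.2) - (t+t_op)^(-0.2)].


P/P0 = 0.066 * [t^(-0.2) - (t + t_op)^(-0.2)]
P/P0 = 0.066 * [43143^(-0.2) - (43143 + 73422155)^(-0.2)]
P/P0 = 0.066 * [0.1183090 - 0.02671675] = 0.006045089
P = 3324 * 0.006045089 = 20.094 MW

20.094


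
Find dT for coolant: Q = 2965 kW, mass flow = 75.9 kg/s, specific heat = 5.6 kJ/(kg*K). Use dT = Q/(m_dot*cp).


dT = Q / (m_dot * cp)
dT = 2965 / (75.9 * 5.6)
dT = 6.9758 C

6.9758


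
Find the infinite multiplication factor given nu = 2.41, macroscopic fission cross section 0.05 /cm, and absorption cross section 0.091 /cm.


k_inf = nu * Sigma_f / Sigma_a
k_inf = 2.41 * 0.05 / 0.091
k_inf = 1.3242

1.3242


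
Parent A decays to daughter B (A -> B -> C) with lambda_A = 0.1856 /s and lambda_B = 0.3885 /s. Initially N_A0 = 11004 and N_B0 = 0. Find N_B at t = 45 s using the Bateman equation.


N_B(t) = lambda_A * N_A0 / (lambda_B - lambda_A) * [exp(-lambda_A*t) - exp(-lambda_B*t)]
exp(-0.1856*45) = 2.359242e-04; exp(-0.3885*45) = 2.555328e-08
N_B = 0.1856 * 11004 / (0.3885 - 0.1856) * (2.359242e-04 - 2.555328e-08)
N_B = 2.3745

2.3745


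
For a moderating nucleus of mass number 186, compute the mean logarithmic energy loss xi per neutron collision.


xi = 1 + (A-1)^2/(2A) * ln((A-1)/(A+1))
xi = 1 + (186-1)^2/(2*186) * ln((186-1)/(186 +1))
xi = 0.010714

0.010714


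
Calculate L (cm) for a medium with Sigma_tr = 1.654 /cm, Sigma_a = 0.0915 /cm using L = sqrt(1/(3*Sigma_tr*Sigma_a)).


D = 1 / (3 * Sigma_tr) = 1 / (3 * 1.654) = 0.2015316 cm
L = sqrt(D / Sigma_a)
L = sqrt(0.2015316 / 0.0915)
L = 1.4841 cm

1.4841


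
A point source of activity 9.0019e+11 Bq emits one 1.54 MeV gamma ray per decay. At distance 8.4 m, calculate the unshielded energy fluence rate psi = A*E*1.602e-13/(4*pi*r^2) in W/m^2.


psi = A * E * 1.602e-13 / (4*pi*r^2)
psi = 9.0019e+11 * 1.54 * 1.602e-13 / (4*pi*8.4^2)
psi = 2.5047e-04 W/m^2

2.5047e-04


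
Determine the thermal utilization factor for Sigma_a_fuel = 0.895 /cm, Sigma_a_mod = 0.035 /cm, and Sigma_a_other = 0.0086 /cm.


f = Sigma_a_fuel / (Sigma_a_fuel + Sigma_a_mod + Sigma_a_other)
f = 0.895 / (0.895 + 0.035 + 0.0086)
f = 0.95355

0.95355


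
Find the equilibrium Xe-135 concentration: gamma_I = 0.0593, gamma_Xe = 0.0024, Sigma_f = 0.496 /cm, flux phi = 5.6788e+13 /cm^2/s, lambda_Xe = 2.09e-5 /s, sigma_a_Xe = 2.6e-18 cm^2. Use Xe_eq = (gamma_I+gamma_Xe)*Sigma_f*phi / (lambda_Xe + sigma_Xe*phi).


Xe_eq = (gamma_I + gamma_Xe) * Sigma_f * phi / (lambda_Xe + sigma_Xe * phi)
Numerator = (0.0593 + 0.0024) * 0.496 * 5.6788e+13 = 1.737895e+12
Denominator = 2.09e-5 + 2.6e-18 * 5.6788e+13 = 1.685488e-04
Xe_eq = 1.737895e+12 / 1.685488e-04 = 1.0311e+16 /cm^3

1.0311e+16


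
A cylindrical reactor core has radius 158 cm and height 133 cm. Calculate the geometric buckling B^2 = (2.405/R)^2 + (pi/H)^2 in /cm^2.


B^2 = (2.405/R)^2 + (pi/H)^2
B^2 = (2.405/158)^2 + (pi/133)^2
B^2 = 7.8965e-04 /cm^2

7.8965e-04


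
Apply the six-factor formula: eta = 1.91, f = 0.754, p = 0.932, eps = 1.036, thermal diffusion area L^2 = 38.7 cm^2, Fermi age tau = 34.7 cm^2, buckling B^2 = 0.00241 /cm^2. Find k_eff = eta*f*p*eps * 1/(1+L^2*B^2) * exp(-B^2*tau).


k_inf = eta*f*p*eps = 1.91*0.754*0.932*1.036 = 1.390530
P_TNL = 1/(1 + L^2*B^2) = 1/(1 + 38.7*0.00241) = 0.9146896
P_FNL = exp(-B^2*tau) = exp(-0.00241*34.7) = 0.9197743
k_eff = k_inf * P_TNL * P_FNL = 1.390530 * 0.9146896 * 0.9197743
k_eff = 1.1699

1.1699


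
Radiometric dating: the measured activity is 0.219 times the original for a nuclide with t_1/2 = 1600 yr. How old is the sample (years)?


lambda = ln(2) / t_half = ln(2) / 1600 = 4.332170e-04 /yr
t = -ln(A/A0) / lambda
t = -ln(0.219) / 4.332170e-04
t = 3505.6 yr

3505.6


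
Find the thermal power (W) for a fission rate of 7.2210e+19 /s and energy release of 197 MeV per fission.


P = fission_rate * E_MeV * 1.602e-13
P = 7.2210e+19 * 197 * 1.602e-13
P = 2.2789e+09 W

2.2789e+09


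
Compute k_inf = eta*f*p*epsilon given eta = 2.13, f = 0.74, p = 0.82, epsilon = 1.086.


k_inf = eta * f * p * epsilon
k_inf = 2.13 * 0.74 * 0.82 * 1.086
k_inf = 1.4036

1.4036


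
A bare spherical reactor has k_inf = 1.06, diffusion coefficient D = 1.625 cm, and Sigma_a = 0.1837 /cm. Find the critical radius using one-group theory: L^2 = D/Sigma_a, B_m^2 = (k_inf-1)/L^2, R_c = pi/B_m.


L^2 = D / Sigma_a = 1.625 / 0.1837 = 8.845944 cm^2
B_m^2 = (k_inf - 1) / L^2 = (1.06 - 1) / 8.845944 = 0.006782770 /cm^2
For a bare sphere: B_g = pi/R, so R_c = pi / sqrt(B_m^2)
R_c = pi / sqrt(0.006782770) = 38.146 cm

38.146


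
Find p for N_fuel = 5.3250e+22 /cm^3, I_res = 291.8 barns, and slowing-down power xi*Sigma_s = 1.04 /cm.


p = exp(-N * I * 1e-24 / (xi*Sigma_s))
p = exp(-5.3250e+22 * 291.8 * 1e-24 / 1.04)
p = 3.2458e-07

3.2458e-07


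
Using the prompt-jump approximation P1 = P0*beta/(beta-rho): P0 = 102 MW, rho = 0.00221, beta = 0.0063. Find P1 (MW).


P1/P0 = beta / (beta - rho)
P1/P0 = 0.0063 / (0.0063 - 0.00221) = 1.540342
P1 = 102 * 1.540342 = 157.11 MW

157.11


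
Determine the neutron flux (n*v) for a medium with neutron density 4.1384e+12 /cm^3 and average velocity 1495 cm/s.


phi = n * v
phi = 4.1384e+12 * 1495
phi = 6.1869e+15 /cm^2/s

6.1869e+15


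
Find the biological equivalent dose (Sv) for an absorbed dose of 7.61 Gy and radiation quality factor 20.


H = D * Q
H = 7.61 * 20
H = 152.20 Sv

152.20


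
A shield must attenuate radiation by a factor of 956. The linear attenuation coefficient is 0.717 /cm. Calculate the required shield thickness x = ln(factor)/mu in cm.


x = ln(factor) / mu
x = ln(956) / 0.717
x = 9.5715 cm

9.5715


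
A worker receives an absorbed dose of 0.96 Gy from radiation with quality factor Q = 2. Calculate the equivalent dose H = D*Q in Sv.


H = D * Q
H = 0.96 * 2
H = 1.9200 Sv

1.9200


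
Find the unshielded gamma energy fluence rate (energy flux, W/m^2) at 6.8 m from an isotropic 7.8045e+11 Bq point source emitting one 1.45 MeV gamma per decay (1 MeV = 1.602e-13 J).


psi = A * E * 1.602e-13 / (4*pi*r^2)
psi = 7.8045e+11 * 1.45 * 1.602e-13 / (4*pi*6.8^2)
psi = 3.1200e-04 W/m^2

3.1200e-04


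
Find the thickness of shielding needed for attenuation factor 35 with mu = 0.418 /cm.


x = ln(factor) / mu
x = ln(35) / 0.418
x = 8.5056 cm

8.5056


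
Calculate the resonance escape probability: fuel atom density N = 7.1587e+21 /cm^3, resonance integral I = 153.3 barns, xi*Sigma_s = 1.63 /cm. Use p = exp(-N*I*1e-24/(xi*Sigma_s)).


p = exp(-N * I * 1e-24 / (xi*Sigma_s))
p = exp(-7.1587e+21 * 153.3 * 1e-24 / 1.63)
p = 0.51004

0.51004


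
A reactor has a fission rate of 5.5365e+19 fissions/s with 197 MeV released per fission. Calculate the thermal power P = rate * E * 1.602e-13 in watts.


P = fission_rate * E_MeV * 1.602e-13
P = 5.5365e+19 * 197 * 1.602e-13
P = 1.7473e+09 W

1.7473e+09


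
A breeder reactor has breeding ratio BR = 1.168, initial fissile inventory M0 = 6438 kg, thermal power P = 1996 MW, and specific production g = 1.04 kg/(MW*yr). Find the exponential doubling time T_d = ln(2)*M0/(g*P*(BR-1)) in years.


Breeding gain G = BR - 1 = 1.168 - 1 = 0.168
Fissile production rate = g * P * G = 1.04 * 1996 * 0.168 = 348.74112 kg/yr
T_d = ln(2) * M0 / (g * P * G)
T_d = ln(2) * 6438 / 348.74112 = 12.796 yr

12.796


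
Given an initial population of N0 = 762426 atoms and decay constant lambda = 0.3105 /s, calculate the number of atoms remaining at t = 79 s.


N = N0 * exp(-lambda * t)
N = 762426 * exp(-0.3105 * 79)
N = 1.6950e-05

1.6950e-05


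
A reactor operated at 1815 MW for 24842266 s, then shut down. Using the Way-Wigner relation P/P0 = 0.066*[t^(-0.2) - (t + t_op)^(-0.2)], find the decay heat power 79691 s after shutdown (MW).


P/P0 = 0.066 * [t^(-0.2) - (t + t_op)^(-0.2)]
P/P0 = 0.066 * [79691^(-0.2) - (79691 + 24842266)^(-0.2)]
P/P0 = 0.066 * [0.1046449 - 0.03316527] = 0.004717656
P = 1815 * 0.004717656 = 8.5625 MW

8.5625


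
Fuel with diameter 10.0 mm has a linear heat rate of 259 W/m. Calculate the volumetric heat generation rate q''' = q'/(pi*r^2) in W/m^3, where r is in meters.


r = D / 2 / 1000 = 10.0 / 2 / 1000 = 0.005 m
q''' = q' / (pi * r^2)
q''' = 259 / (pi * 0.005^2)
q''' = 3.2977e+06 W/m^3

3.2977e+06


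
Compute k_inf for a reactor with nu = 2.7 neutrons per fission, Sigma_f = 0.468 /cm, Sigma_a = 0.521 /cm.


k_inf = nu * Sigma_f / Sigma_a
k_inf = 2.7 * 0.468 / 0.521
k_inf = 2.4253

2.4253


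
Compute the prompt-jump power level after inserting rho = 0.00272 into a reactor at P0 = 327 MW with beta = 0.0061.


P1/P0 = beta / (beta - rho)
P1/P0 = 0.0061 / (0.0061 - 0.00272) = 1.804734
P1 = 327 * 1.804734 = 590.15 MW

590.15


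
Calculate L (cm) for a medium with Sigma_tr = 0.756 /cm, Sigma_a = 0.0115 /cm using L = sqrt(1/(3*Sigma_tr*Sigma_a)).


D = 1 / (3 * Sigma_tr) = 1 / (3 * 0.756) = 0.4409171 cm
L = sqrt(D / Sigma_a)
L = sqrt(0.4409171 / 0.0115)
L = 6.1920 cm

6.1920


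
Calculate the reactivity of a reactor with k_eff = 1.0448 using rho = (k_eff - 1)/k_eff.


rho = (k_eff - 1) / k_eff
rho = (1.0448 - 1) / 1.0448
rho = 0.042879

0.042879


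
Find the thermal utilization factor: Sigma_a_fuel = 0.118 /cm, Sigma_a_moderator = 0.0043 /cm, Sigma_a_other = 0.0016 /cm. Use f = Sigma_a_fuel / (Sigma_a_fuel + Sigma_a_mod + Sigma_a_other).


f = Sigma_a_fuel / (Sigma_a_fuel + Sigma_a_mod + Sigma_a_other)
f = 0.118 / (0.118 + 0.0043 + 0.0016)
f = 0.95238

0.95238


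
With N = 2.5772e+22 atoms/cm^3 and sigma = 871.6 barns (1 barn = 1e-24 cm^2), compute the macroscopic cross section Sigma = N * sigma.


Sigma = N * sigma_barns * 1e-24
Sigma = 2.5772e+22 * 871.6 * 1e-24
Sigma = 22.463 /cm

22.463


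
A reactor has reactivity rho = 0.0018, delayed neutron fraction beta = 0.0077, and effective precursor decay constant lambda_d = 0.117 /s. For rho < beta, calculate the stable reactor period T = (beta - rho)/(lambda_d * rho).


T = (beta - rho) / (lambda_d * rho)
T = (0.0077 - 0.0018) / (0.117 * 0.0018)
T = 28.015 s

28.015


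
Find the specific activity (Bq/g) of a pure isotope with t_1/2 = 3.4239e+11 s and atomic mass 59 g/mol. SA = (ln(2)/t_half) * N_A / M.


lambda = ln(2) / t_half = ln(2) / 3.4239e+11 = 2.024438e-12 /s
SA = lambda * N_A / M
SA = 2.024438e-12 * 6.022e23 / 59
SA = 2.0663e+10 Bq/g

2.0663e+10


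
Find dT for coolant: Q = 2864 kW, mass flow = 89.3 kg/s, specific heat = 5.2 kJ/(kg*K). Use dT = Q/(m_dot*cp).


dT = Q / (m_dot * cp)
dT = 2864 / (89.3 * 5.2)
dT = 6.1676 C

6.1676


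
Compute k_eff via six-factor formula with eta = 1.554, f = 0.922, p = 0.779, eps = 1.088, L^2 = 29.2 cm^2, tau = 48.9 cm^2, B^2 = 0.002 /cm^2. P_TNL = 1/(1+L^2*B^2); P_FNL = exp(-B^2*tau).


k_inf = eta*f*p*eps = 1.554*0.922*0.779*1.088 = 1.214362
P_TNL = 1/(1 + L^2*B^2) = 1/(1 + 29.2*0.002) = 0.9448224
P_FNL = exp(-B^2*tau) = exp(-0.002*48.9) = 0.9068303
k_eff = k_inf * P_TNL * P_FNL = 1.214362 * 0.9448224 * 0.9068303
k_eff = 1.0405

1.0405


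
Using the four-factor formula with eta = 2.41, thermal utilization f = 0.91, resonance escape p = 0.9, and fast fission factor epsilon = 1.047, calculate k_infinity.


k_inf = eta * f * p * epsilon
k_inf = 2.41 * 0.91 * 0.9 * 1.047
k_inf = 2.0666

2.0666


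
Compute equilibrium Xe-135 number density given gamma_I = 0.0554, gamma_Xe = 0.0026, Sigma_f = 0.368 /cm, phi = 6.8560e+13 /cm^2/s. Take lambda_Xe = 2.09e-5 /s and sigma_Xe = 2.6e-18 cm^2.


Xe_eq = (gamma_I + gamma_Xe) * Sigma_f * phi / (lambda_Xe + sigma_Xe * phi)
Numerator = (0.0554 + 0.0026) * 0.368 * 6.8560e+13 = 1.463345e+12
Denominator = 2.09e-5 + 2.6e-18 * 6.8560e+13 = 1.991560e-04
Xe_eq = 1.463345e+12 / 1.991560e-04 = 7.3477e+15 /cm^3

7.3477e+15


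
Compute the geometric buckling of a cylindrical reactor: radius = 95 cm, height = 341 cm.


B^2 = (2.405/R)^2 + (pi/H)^2
B^2 = (2.405/95)^2 + (pi/341)^2
B^2 = 7.2577e-04 /cm^2

7.2577e-04


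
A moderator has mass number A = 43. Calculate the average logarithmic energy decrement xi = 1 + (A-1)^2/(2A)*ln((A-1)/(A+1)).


xi = 1 + (A-1)^2/(2A) * ln((A-1)/(A+1))
xi = 1 + (43-1)^2/(2*43) * ln((43-1)/(43 +1))
xi = 0.045799

0.045799


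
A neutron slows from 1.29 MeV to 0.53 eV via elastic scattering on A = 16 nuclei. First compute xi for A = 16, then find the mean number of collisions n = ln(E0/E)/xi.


xi = 1 + (A-1)^2/(2A)*ln((A-1)/(A+1)) = 0.1199467 (for A = 16)
n = ln(E0/E) / xi
n = ln(1.29e6 / 0.53) / 0.1199467
n = ln(2.433962e+06) / 0.1199467 = 122.60

122.60


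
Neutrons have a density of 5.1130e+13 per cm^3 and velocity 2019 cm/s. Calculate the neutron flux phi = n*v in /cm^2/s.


phi = n * v
phi = 5.1130e+13 * 2019
phi = 1.0323e+17 /cm^2/s

1.0323e+17


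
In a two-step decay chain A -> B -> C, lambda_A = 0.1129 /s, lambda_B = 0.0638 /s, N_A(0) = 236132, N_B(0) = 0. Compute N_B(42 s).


N_B(t) = lambda_A * N_A0 / (lambda_B - lambda_A) * [exp(-lambda_A*t) - exp(-lambda_B*t)]
exp(-0.1129*42) = 0.008722931; exp(-0.0638*42) = 0.06859058
N_B = 0.1129 * 236132 / (0.0638 - 0.1129) * (0.008722931 - 0.06859058)
N_B = 32506

32506


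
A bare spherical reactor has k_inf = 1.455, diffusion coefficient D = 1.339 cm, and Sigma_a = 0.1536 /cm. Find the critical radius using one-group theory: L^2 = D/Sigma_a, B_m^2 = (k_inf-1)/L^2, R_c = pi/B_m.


L^2 = D / Sigma_a = 1.339 / 0.1536 = 8.717448 cm^2
B_m^2 = (k_inf - 1) / L^2 = (1.455 - 1) / 8.717448 = 0.05219417 /cm^2
For a bare sphere: B_g = pi/R, so R_c = pi / sqrt(B_m^2)
R_c = pi / sqrt(0.05219417) = 13.751 cm

13.751


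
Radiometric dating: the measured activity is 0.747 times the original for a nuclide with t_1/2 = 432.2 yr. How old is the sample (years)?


lambda = ln(2) / t_half = ln(2) / 432.2 = 0.001603765 /yr
t = -ln(A/A0) / lambda
t = -ln(0.747) / 0.001603765
t = 181.88 yr

181.88


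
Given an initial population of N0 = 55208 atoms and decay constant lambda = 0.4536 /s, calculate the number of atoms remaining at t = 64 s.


N = N0 * exp(-lambda * t)
N = 55208 * exp(-0.4536 * 64)
N = 1.3623e-08

1.3623e-08


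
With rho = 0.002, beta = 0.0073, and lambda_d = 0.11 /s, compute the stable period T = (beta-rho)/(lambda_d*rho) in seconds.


T = (beta - rho) / (lambda_d * rho)
T = (0.0073 - 0.002) / (0.11 * 0.002)
T = 24.091 s

24.091


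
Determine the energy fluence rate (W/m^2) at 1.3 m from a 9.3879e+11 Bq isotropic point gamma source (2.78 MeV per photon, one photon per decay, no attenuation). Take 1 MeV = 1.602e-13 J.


psi = A * E * 1.602e-13 / (4*pi*r^2)
psi = 9.3879e+11 * 2.78 * 1.602e-13 / (4*pi*1.3^2)
psi = 0.019687 W/m^2

0.019687


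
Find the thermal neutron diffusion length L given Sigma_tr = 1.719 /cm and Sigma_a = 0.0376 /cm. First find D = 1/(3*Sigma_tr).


D = 1 / (3 * Sigma_tr) = 1 / (3 * 1.719) = 0.1939112 cm
L = sqrt(D / Sigma_a)
L = sqrt(0.1939112 / 0.0376)
L = 2.2709 cm

2.2709


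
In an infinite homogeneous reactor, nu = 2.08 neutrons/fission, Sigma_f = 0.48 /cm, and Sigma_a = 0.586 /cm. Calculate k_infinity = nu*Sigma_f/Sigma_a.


k_inf = nu * Sigma_f / Sigma_a
k_inf = 2.08 * 0.48 / 0.586
k_inf = 1.7038

1.7038


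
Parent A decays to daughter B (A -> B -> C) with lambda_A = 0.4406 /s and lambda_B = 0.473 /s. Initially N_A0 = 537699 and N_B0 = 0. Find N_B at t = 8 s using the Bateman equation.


N_B(t) = lambda_A * N_A0 / (lambda_B - lambda_A) * [exp(-lambda_A*t) - exp(-lambda_B*t)]
exp(-0.4406*8) = 0.02945770; exp(-0.473*8) = 0.02273158
N_B = 0.4406 * 537699 / (0.473 - 0.4406) * (0.02945770 - 0.02273158)
N_B = 49182

49182


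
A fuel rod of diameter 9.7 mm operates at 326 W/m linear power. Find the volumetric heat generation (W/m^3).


r = D / 2 / 1000 = 9.7 / 2 / 1000 = 0.00485 m
q''' = q' / (pi * r^2)
q''' = 326 / (pi * 0.00485^2)
q''' = 4.4115e+06 W/m^3

4.4115e+06


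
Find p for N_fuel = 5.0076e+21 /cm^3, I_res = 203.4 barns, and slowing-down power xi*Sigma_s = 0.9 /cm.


p = exp(-N * I * 1e-24 / (xi*Sigma_s))
p = exp(-5.0076e+21 * 203.4 * 1e-24 / 0.9)
p = 0.32248

0.32248


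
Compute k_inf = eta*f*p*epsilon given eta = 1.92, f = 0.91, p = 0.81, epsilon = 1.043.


k_inf = eta * f * p * epsilon
k_inf = 1.92 * 0.91 * 0.81 * 1.043
k_inf = 1.4761

1.4761


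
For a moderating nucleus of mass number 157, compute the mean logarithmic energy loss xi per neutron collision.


xi = 1 + (A-1)^2/(2A) * ln((A-1)/(A+1))
xi = 1 + (157-1)^2/(2*157) * ln((157-1)/(157 +1))
xi = 0.012685

0.012685


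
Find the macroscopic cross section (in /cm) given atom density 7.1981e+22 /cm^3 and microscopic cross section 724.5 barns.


Sigma = N * sigma_barns * 1e-24
Sigma = 7.1981e+22 * 724.5 * 1e-24
Sigma = 52.150 /cm

52.150


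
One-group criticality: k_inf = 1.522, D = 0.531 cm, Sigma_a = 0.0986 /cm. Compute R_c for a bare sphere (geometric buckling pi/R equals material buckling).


L^2 = D / Sigma_a = 0.531 / 0.0986 = 5.385396 cm^2
B_m^2 = (k_inf - 1) / L^2 = (1.522 - 1) / 5.385396 = 0.09692881 /cm^2
For a bare sphere: B_g = pi/R, so R_c = pi / sqrt(B_m^2)
R_c = pi / sqrt(0.09692881) = 10.091 cm

10.091


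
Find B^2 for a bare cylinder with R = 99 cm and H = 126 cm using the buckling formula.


B^2 = (2.405/R)^2 + (pi/H)^2
B^2 = (2.405/99)^2 + (pi/126)^2
B^2 = 0.0012118 /cm^2

0.0012118


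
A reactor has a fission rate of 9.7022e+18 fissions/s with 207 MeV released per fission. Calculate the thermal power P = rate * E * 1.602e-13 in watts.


P = fission_rate * E_MeV * 1.602e-13
P = 9.7022e+18 * 207 * 1.602e-13
P = 3.2174e+08 W

3.2174e+08


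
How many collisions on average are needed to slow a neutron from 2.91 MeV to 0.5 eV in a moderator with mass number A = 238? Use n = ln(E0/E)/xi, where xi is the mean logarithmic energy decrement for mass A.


xi = 1 + (A-1)^2/(2A)*ln((A-1)/(A+1)) = 0.008379872 (for A = 238)
n = ln(E0/E) / xi
n = ln(2.91e6 / 0.5) / 0.008379872
n = ln(5.820000e+06) / 0.008379872 = 1858.8

1858.8


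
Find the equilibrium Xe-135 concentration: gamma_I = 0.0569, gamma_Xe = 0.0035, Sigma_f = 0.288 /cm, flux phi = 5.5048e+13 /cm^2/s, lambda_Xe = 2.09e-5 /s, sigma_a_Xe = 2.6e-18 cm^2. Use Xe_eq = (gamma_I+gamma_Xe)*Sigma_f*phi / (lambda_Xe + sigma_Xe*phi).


Xe_eq = (gamma_I + gamma_Xe) * Sigma_f * phi / (lambda_Xe + sigma_Xe * phi)
Numerator = (0.0569 + 0.0035) * 0.288 * 5.5048e+13 = 9.575710e+11
Denominator = 2.09e-5 + 2.6e-18 * 5.5048e+13 = 1.640248e-04
Xe_eq = 9.575710e+11 / 1.640248e-04 = 5.8380e+15 /cm^3

5.8380e+15


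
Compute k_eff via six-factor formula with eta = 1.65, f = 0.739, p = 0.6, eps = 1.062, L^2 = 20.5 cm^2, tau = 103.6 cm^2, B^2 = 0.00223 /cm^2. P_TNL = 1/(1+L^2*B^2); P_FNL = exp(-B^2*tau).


k_inf = eta*f*p*eps = 1.65*0.739*0.6*1.062 = 0.7769698
P_TNL = 1/(1 + L^2*B^2) = 1/(1 + 20.5*0.00223) = 0.9562835
P_FNL = exp(-B^2*tau) = exp(-0.00223*103.6) = 0.7937172
k_eff = k_inf * P_TNL * P_FNL = 0.7769698 * 0.9562835 * 0.7937172
k_eff = 0.58973

0.58973


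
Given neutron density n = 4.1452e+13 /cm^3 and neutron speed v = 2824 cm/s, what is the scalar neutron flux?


phi = n * v
phi = 4.1452e+13 * 2824
phi = 1.1706e+17 /cm^2/s

1.1706e+17


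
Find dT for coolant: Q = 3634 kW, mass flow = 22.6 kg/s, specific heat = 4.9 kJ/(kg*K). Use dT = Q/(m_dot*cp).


dT = Q / (m_dot * cp)
dT = 3634 / (22.6 * 4.9)
dT = 32.816 C

32.816


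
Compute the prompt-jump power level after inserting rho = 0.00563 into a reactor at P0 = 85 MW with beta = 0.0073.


P1/P0 = beta / (beta - rho)
P1/P0 = 0.0073 / (0.0073 - 0.00563) = 4.371257
P1 = 85 * 4.371257 = 371.56 MW

371.56


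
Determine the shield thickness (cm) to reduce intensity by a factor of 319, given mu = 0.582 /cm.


x = ln(factor) / mu
x = ln(319) / 0.582
x = 9.9058 cm

9.9058


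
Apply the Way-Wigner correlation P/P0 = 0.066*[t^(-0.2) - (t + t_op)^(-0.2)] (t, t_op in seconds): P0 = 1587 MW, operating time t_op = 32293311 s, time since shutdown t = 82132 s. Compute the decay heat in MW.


P/P0 = 0.066 * [t^(-0.2) - (t + t_op)^(-0.2)]
P/P0 = 0.066 * [82132^(-0.2) - (82132 + 32293311)^(-0.2)]
P/P0 = 0.066 * [0.1040154 - 0.03147436] = 0.004787709
P = 1587 * 0.004787709 = 7.5981 MW

7.5981


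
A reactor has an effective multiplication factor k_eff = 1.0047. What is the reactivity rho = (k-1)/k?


rho = (k_eff - 1) / k_eff
rho = (1.0047 - 1) / 1.0047
rho = 0.0046780

0.0046780


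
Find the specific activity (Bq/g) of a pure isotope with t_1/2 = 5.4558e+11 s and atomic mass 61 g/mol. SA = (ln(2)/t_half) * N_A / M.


lambda = ln(2) / t_half = ln(2) / 5.4558e+11 = 1.270478e-12 /s
SA = lambda * N_A / M
SA = 1.270478e-12 * 6.022e23 / 61
SA = 1.2542e+10 Bq/g

1.2542e+10


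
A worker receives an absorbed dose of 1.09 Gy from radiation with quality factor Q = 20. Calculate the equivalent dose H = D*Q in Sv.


H = D * Q
H = 1.09 * 20
H = 21.800 Sv

21.800


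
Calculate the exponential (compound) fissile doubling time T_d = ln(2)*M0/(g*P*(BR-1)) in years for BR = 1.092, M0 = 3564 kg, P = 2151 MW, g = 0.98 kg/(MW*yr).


Breeding gain G = BR - 1 = 1.092 - 1 = 0.092
Fissile production rate = g * P * G = 0.98 * 2151 * 0.092 = 193.93416 kg/yr
T_d = ln(2) * M0 / (g * P * G)
T_d = ln(2) * 3564 / 193.93416 = 12.738 yr

12.738


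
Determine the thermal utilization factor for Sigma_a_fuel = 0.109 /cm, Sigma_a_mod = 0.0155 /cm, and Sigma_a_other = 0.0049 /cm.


f = Sigma_a_fuel / (Sigma_a_fuel + Sigma_a_mod + Sigma_a_other)
f = 0.109 / (0.109 + 0.0155 + 0.0049)
f = 0.84235

0.84235


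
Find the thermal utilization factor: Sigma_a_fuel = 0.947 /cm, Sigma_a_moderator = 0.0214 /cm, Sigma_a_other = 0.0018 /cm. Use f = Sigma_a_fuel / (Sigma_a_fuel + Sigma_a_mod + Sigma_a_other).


f = Sigma_a_fuel / (Sigma_a_fuel + Sigma_a_mod + Sigma_a_other)
f = 0.947 / (0.947 + 0.0214 + 0.0018)
f = 0.97609

0.97609


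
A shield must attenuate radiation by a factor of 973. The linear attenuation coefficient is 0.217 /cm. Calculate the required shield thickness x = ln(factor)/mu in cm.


x = ln(factor) / mu
x = ln(973) / 0.217
x = 31.707 cm

31.707


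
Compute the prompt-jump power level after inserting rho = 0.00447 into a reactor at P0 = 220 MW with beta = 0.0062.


P1/P0 = beta / (beta - rho)
P1/P0 = 0.0062 / (0.0062 - 0.00447) = 3.583815
P1 = 220 * 3.583815 = 788.44 MW

788.44


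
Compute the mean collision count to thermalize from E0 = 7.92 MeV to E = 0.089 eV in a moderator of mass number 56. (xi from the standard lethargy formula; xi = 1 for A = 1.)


xi = 1 + (A-1)^2/(2A)*ln((A-1)/(A+1)) = 0.03529286 (for A = 56)
n = ln(E0/E) / xi
n = ln(7.92e6 / 0.089) / 0.03529286
n = ln(8.898876e+07) / 0.03529286 = 518.63

518.63


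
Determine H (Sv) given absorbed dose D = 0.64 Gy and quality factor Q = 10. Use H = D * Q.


H = D * Q
H = 0.64 * 10
H = 6.4000 Sv

6.4000


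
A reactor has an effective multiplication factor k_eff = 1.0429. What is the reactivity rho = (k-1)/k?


rho = (k_eff - 1) / k_eff
rho = (1.0429 - 1) / 1.0429
rho = 0.041135

0.041135


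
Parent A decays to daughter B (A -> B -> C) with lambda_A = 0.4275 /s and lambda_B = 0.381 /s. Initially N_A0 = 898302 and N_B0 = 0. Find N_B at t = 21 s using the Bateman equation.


N_B(t) = lambda_A * N_A0 / (lambda_B - lambda_A) * [exp(-lambda_A*t) - exp(-lambda_B*t)]
exp(-0.4275*21) = 1.262180e-04; exp(-0.381*21) = 3.351273e-04
N_B = 0.4275 * 898302 / (0.381 - 0.4275) * (1.262180e-04 - 3.351273e-04)
N_B = 1725.3

1725.3


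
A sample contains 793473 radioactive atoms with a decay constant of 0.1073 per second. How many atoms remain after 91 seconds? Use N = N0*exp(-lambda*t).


N = N0 * exp(-lambda * t)
N = 793473 * exp(-0.1073 * 91)
N = 45.598

45.598


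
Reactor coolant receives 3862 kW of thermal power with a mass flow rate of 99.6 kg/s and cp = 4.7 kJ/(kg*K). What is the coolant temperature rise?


dT = Q / (m_dot * cp)
dT = 3862 / (99.6 * 4.7)
dT = 8.2500 C

8.2500


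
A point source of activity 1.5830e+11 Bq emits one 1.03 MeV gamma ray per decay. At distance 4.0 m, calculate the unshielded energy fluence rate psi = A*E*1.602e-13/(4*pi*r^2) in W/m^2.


psi = A * E * 1.602e-13 / (4*pi*r^2)
psi = 1.5830e+11 * 1.03 * 1.602e-13 / (4*pi*4.0^2)
psi = 1.2991e-04 W/m^2

1.2991e-04


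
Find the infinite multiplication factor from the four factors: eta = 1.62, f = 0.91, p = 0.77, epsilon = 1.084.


k_inf = eta * f * p * epsilon
k_inf = 1.62 * 0.91 * 0.77 * 1.084
k_inf = 1.2305

1.2305


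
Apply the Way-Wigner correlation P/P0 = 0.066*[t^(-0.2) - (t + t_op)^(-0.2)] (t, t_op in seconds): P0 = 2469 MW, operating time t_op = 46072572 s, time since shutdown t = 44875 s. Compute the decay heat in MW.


P/P0 = 0.066 * [t^(-0.2) - (t + t_op)^(-0.2)]
P/P0 = 0.066 * [44875^(-0.2) - (44875 + 46072572)^(-0.2)]
P/P0 = 0.066 * [0.1173814 - 0.02932425] = 0.005811772
P = 2469 * 0.005811772 = 14.349 MW

14.349


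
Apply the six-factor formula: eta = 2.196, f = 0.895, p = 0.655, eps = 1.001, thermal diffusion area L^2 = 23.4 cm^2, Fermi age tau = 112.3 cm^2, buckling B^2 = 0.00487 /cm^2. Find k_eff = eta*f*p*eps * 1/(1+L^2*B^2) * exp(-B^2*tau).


k_inf = eta*f*p*eps = 2.196*0.895*0.655*1.001 = 1.288637
P_TNL = 1/(1 + L^2*B^2) = 1/(1 + 23.4*0.00487) = 0.8976999
P_FNL = exp(-B^2*tau) = exp(-0.00487*112.3) = 0.5787406
k_eff = k_inf * P_TNL * P_FNL = 1.288637 * 0.8976999 * 0.5787406
k_eff = 0.66949

0.66949


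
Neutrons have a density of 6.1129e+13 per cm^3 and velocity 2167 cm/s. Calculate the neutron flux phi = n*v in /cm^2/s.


phi = n * v
phi = 6.1129e+13 * 2167
phi = 1.3247e+17 /cm^2/s

1.3247e+17


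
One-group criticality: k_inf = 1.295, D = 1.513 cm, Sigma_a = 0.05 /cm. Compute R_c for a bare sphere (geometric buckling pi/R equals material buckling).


L^2 = D / Sigma_a = 1.513 / 0.05 = 30.26000 cm^2
B_m^2 = (k_inf - 1) / L^2 = (1.295 - 1) / 30.26000 = 0.009748843 /cm^2
For a bare sphere: B_g = pi/R, so R_c = pi / sqrt(B_m^2)
R_c = pi / sqrt(0.009748843) = 31.818 cm

31.818


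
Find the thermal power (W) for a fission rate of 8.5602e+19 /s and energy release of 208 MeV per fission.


P = fission_rate * E_MeV * 1.602e-13
P = 8.5602e+19 * 208 * 1.602e-13
P = 2.8524e+09 W

2.8524e+09


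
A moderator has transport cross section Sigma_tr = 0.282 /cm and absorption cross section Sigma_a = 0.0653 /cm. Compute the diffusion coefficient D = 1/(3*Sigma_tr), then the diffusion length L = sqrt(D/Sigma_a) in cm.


D = 1 / (3 * Sigma_tr) = 1 / (3 * 0.282) = 1.182033 cm
L = sqrt(D / Sigma_a)
L = sqrt(1.182033 / 0.0653)
L = 4.2546 cm

4.2546


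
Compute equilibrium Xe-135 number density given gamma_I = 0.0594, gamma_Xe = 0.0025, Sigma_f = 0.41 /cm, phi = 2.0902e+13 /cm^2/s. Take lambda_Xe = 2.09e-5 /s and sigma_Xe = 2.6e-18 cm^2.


Xe_eq = (gamma_I + gamma_Xe) * Sigma_f * phi / (lambda_Xe + sigma_Xe * phi)
Numerator = (0.0594 + 0.0025) * 0.41 * 2.0902e+13 = 5.304719e+11
Denominator = 2.09e-5 + 2.6e-18 * 2.0902e+13 = 7.524520e-05
Xe_eq = 5.304719e+11 / 7.524520e-05 = 7.0499e+15 /cm^3

7.0499e+15


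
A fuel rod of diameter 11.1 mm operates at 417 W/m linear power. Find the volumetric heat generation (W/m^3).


r = D / 2 / 1000 = 11.1 / 2 / 1000 = 0.00555 m
q''' = q' / (pi * r^2)
q''' = 417 / (pi * 0.00555^2)
q''' = 4.3092e+06 W/m^3

4.3092e+06


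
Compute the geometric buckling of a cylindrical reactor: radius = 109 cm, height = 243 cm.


B^2 = (2.405/R)^2 + (pi/H)^2
B^2 = (2.405/109)^2 + (pi/243)^2
B^2 = 6.5397e-04 /cm^2

6.5397e-04


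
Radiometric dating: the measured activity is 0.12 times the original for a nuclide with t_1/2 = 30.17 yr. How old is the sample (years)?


lambda = ln(2) / t_half = ln(2) / 30.17 = 0.02297472 /yr
t = -ln(A/A0) / lambda
t = -ln(0.12) / 0.02297472
t = 92.287 yr

92.287


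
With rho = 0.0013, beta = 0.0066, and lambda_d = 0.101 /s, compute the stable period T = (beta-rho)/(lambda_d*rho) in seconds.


T = (beta - rho) / (lambda_d * rho)
T = (0.0066 - 0.0013) / (0.101 * 0.0013)
T = 40.366 s

40.366


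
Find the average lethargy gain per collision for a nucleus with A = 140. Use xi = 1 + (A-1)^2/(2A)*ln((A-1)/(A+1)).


xi = 1 + (A-1)^2/(2A) * ln((A-1)/(A+1))
xi = 1 + (140-1)^2/(2*140) * ln((140-1)/(140 +1))
xi = 0.014218

0.014218


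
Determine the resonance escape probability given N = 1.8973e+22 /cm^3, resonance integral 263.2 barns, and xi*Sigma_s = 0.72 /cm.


p = exp(-N * I * 1e-24 / (xi*Sigma_s))
p = exp(-1.8973e+22 * 263.2 * 1e-24 / 0.72)
p = 9.7246e-04

9.7246e-04


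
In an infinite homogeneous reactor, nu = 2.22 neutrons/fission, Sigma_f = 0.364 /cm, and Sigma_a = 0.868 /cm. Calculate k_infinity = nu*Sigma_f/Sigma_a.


k_inf = nu * Sigma_f / Sigma_a
k_inf = 2.22 * 0.364 / 0.868
k_inf = 0.93097

0.93097


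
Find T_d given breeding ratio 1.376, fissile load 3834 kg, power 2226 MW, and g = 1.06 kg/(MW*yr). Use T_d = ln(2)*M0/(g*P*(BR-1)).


Breeding gain G = BR - 1 = 1.376 - 1 = 0.376
Fissile production rate = g * P * G = 1.06 * 2226 * 0.376 = 887.19456 kg/yr
T_d = ln(2) * M0 / (g * P * G)
T_d = ln(2) * 3834 / 887.19456 = 2.9954 yr

2.9954


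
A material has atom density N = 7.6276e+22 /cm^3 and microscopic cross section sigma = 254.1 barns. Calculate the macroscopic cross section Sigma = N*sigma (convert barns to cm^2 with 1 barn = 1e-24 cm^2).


Sigma = N * sigma_barns * 1e-24
Sigma = 7.6276e+22 * 254.1 * 1e-24
Sigma = 19.382 /cm

19.382


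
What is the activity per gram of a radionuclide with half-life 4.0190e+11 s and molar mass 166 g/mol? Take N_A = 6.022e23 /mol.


lambda = ln(2) / t_half = ln(2) / 4.0190e+11 = 1.724676e-12 /s
SA = lambda * N_A / M
SA = 1.724676e-12 * 6.022e23 / 166
SA = 6.2566e+09 Bq/g

6.2566e+09
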